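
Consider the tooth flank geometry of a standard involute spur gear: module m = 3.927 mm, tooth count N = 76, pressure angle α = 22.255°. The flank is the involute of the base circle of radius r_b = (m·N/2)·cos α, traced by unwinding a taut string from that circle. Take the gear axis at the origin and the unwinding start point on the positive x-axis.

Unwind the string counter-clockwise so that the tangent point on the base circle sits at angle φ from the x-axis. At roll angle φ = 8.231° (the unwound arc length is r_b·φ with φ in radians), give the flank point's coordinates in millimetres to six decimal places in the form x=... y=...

x=139.527561 y=0.136206

pitch radius r_p = m·N/2 = 3.927·76/2 = 149.226000
base radius r_b = r_p·cos α = 149.226000·cos 22.255° = 138.109776
roll angle φ = 8.231° = 0.14365805 rad
x = r_b·(cos φ + φ·sin φ) = 138.109776·(0.98969892 + 0.14365805·0.14316443) = 139.527561
y = r_b·(sin φ − φ·cos φ) = 138.109776·(0.14316443 − 0.14365805·0.98969892) = 0.136206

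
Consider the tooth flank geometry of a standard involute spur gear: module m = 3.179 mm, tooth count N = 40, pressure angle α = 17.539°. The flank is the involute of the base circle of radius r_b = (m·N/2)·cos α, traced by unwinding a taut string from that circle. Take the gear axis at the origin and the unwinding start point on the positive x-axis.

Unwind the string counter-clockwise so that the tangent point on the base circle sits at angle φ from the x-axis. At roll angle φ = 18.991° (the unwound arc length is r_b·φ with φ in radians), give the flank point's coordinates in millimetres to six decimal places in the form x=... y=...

pitch radius r_p = m·N/2 = 3.179·40/2 = 63.580000
base radius r_b = r_p·cos α = 63.580000·cos 17.539° = 60.624296
roll angle φ = 18.991° = 0.33145548 rad
x = r_b·(cos φ + φ·sin φ) = 60.624296·(0.94556970 + 0.33145548·0.32541963) = 63.863563
y = r_b·(sin φ − φ·cos φ) = 60.624296·(0.32541963 − 0.33145548·0.94556970) = 0.727817

x=63.863563 y=0.727817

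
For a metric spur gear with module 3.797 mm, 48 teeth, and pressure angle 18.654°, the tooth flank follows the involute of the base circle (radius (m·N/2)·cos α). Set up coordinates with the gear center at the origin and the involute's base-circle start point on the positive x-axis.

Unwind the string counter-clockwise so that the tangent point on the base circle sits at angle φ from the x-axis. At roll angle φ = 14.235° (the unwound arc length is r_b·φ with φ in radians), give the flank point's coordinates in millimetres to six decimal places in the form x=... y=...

pitch radius r_p = m·N/2 = 3.797·48/2 = 91.128000
base radius r_b = r_p·cos α = 91.128000·cos 18.654° = 86.340807
roll angle φ = 14.235° = 0.24844762 rad
x = r_b·(cos φ + φ·sin φ) = 86.340807·(0.96929532 + 0.24844762·0.24589954) = 88.964573
y = r_b·(sin φ − φ·cos φ) = 86.340807·(0.24589954 − 0.24844762·0.96929532) = 0.438648

x=88.964573 y=0.438648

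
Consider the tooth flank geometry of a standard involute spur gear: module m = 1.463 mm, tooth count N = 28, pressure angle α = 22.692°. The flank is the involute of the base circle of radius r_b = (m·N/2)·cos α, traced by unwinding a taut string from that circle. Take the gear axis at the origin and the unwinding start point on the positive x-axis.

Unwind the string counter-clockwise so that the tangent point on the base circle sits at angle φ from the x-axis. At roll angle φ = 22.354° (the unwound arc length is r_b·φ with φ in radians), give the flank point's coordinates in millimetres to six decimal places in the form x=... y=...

x=20.280453 y=0.368412

pitch radius r_p = m·N/2 = 1.463·28/2 = 20.482000
base radius r_b = r_p·cos α = 20.482000·cos 22.692° = 18.896529
roll angle φ = 22.354° = 0.39015090 rad
x = r_b·(cos φ + φ·sin φ) = 18.896529·(0.92485168 + 0.39015090·0.38032798) = 20.280453
y = r_b·(sin φ − φ·cos φ) = 18.896529·(0.38032798 − 0.39015090·0.92485168) = 0.368412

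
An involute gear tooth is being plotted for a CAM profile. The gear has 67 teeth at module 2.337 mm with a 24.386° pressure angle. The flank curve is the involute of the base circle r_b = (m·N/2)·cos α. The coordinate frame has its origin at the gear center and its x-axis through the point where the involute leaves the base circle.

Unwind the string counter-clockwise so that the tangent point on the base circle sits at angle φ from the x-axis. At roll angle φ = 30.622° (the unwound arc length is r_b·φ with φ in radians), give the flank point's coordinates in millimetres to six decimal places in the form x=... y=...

x=80.772923 y=3.525936

pitch radius r_p = m·N/2 = 2.337·67/2 = 78.289500
base radius r_b = r_p·cos α = 78.289500·cos 24.386° = 71.304869
roll angle φ = 30.622° = 0.53445472 rad
x = r_b·(cos φ + φ·sin φ) = 71.304869·(0.86054651 + 0.53445472·0.50937188) = 80.772923
y = r_b·(sin φ − φ·cos φ) = 71.304869·(0.50937188 − 0.53445472·0.86054651) = 3.525936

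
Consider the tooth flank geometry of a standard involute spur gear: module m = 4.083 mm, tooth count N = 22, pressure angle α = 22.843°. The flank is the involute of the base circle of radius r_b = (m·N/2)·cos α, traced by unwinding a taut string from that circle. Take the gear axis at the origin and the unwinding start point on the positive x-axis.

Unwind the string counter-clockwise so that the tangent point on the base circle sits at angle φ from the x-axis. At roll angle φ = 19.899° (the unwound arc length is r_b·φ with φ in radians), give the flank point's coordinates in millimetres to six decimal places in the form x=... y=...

x=43.812048 y=0.571029

pitch radius r_p = m·N/2 = 4.083·22/2 = 44.913000
base radius r_b = r_p·cos α = 44.913000·cos 22.843° = 41.390566
roll angle φ = 19.899° = 0.34730307 rad
x = r_b·(cos φ + φ·sin φ) = 41.390566·(0.94029407 + 0.34730307·0.34036314) = 43.812048
y = r_b·(sin φ − φ·cos φ) = 41.390566·(0.34036314 − 0.34730307·0.94029407) = 0.571029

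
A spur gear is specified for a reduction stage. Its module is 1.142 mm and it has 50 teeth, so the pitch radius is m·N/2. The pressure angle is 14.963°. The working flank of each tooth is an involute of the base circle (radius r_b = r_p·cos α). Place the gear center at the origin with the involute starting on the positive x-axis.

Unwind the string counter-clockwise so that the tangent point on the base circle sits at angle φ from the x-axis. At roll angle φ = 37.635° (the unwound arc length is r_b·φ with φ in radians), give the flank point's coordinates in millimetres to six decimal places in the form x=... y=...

pitch radius r_p = m·N/2 = 1.142·50/2 = 28.550000
base radius r_b = r_p·cos α = 28.550000·cos 14.963° = 27.581948
roll angle φ = 37.635° = 0.65685466 rad
x = r_b·(cos φ + φ·sin φ) = 27.581948·(0.79191678 + 0.65685466·0.61062903) = 32.905576
y = r_b·(sin φ − φ·cos φ) = 27.581948·(0.61062903 − 0.65685466·0.79191678) = 2.494920

x=32.905576 y=2.494920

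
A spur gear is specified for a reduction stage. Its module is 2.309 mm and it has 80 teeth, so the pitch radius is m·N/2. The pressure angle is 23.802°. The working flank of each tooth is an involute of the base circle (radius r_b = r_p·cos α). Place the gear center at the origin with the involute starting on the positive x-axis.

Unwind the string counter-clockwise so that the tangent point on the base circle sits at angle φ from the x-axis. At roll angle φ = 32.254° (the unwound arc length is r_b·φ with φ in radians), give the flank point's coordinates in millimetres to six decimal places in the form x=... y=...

x=96.851811 y=4.867602

pitch radius r_p = m·N/2 = 2.309·80/2 = 92.360000
base radius r_b = r_p·cos α = 92.360000·cos 23.802° = 84.504374
roll angle φ = 32.254° = 0.56293850 rad
x = r_b·(cos φ + φ·sin φ) = 84.504374·(0.84569057 + 0.56293850·0.53367356) = 96.851811
y = r_b·(sin φ − φ·cos φ) = 84.504374·(0.53367356 − 0.56293850·0.84569057) = 4.867602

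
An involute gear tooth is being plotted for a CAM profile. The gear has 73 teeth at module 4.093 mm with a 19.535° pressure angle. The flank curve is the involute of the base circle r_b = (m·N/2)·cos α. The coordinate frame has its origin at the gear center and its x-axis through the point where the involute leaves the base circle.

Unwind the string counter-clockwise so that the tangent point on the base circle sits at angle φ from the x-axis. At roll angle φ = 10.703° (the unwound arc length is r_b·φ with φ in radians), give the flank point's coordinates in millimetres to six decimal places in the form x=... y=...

x=143.230111 y=0.304859

pitch radius r_p = m·N/2 = 4.093·73/2 = 149.394500
base radius r_b = r_p·cos α = 149.394500·cos 19.535° = 140.794965
roll angle φ = 10.703° = 0.18680259 rad
x = r_b·(cos φ + φ·sin φ) = 140.794965·(0.98260307 + 0.18680259·0.18571806) = 143.230111
y = r_b·(sin φ − φ·cos φ) = 140.794965·(0.18571806 − 0.18680259·0.98260307) = 0.304859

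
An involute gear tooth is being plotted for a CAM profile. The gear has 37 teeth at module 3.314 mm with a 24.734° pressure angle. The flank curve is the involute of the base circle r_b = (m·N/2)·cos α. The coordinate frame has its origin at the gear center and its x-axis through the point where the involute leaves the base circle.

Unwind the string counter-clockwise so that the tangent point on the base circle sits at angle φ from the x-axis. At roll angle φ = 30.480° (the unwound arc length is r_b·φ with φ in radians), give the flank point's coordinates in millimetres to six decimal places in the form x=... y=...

pitch radius r_p = m·N/2 = 3.314·37/2 = 61.309000
base radius r_b = r_p·cos α = 61.309000·cos 24.734° = 55.684515
roll angle φ = 30.480° = 0.53197636 rad
x = r_b·(cos φ + φ·sin φ) = 55.684515·(0.86180627 + 0.53197636·0.50723757) = 63.015085
y = r_b·(sin φ − φ·cos φ) = 55.684515·(0.50723757 − 0.53197636·0.86180627) = 2.716124

x=63.015085 y=2.716124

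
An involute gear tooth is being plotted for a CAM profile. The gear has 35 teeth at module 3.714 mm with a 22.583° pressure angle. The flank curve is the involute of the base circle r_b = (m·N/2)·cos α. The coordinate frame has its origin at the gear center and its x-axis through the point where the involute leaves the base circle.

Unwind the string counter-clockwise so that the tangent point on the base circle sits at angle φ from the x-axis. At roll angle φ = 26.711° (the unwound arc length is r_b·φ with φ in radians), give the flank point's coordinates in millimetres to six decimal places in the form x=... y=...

pitch radius r_p = m·N/2 = 3.714·35/2 = 64.995000
base radius r_b = r_p·cos α = 64.995000·cos 22.583° = 60.011456
roll angle φ = 26.711° = 0.46619490 rad
x = r_b·(cos φ + φ·sin φ) = 60.011456·(0.89328511 + 0.46619490·0.44949051) = 66.182752
y = r_b·(sin φ − φ·cos φ) = 60.011456·(0.44949051 − 0.46619490·0.89328511) = 1.983111

x=66.182752 y=1.983111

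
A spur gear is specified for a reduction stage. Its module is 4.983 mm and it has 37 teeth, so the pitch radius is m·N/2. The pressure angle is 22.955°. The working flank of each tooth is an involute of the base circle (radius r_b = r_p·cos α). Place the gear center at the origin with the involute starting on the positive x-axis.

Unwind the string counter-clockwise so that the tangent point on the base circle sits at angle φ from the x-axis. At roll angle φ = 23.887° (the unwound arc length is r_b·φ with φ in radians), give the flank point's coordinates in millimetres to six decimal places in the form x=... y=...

pitch radius r_p = m·N/2 = 4.983·37/2 = 92.185500
base radius r_b = r_p·cos α = 92.185500·cos 22.955° = 84.885464
roll angle φ = 23.887° = 0.41690680 rad
x = r_b·(cos φ + φ·sin φ) = 84.885464·(0.91434586 + 0.41690680·0.40493414) = 91.945019
y = r_b·(sin φ − φ·cos φ) = 84.885464·(0.40493414 − 0.41690680·0.91434586) = 2.014938

x=91.945019 y=2.014938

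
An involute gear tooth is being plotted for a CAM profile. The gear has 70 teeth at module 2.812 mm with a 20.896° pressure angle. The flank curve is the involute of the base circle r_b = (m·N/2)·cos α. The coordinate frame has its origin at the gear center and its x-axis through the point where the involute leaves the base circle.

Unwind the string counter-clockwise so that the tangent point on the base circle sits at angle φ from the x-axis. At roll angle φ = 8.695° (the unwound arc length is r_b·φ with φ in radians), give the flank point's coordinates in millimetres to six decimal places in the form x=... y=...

pitch radius r_p = m·N/2 = 2.812·70/2 = 98.420000
base radius r_b = r_p·cos α = 98.420000·cos 20.896° = 91.946855
roll angle φ = 8.695° = 0.15175638 rad
x = r_b·(cos φ + φ·sin φ) = 91.946855·(0.98850708 + 0.15175638·0.15117456) = 92.999535
y = r_b·(sin φ − φ·cos φ) = 91.946855·(0.15117456 − 0.15175638·0.98850708) = 0.106870

x=92.999535 y=0.106870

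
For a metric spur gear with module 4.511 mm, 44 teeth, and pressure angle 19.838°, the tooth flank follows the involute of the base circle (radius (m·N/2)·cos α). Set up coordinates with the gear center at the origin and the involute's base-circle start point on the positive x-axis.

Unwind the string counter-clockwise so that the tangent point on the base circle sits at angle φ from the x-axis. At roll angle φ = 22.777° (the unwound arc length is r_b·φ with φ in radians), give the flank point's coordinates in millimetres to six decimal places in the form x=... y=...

pitch radius r_p = m·N/2 = 4.511·44/2 = 99.242000
base radius r_b = r_p·cos α = 99.242000·cos 19.838° = 93.352573
roll angle φ = 22.777° = 0.39753364 rad
x = r_b·(cos φ + φ·sin φ) = 93.352573·(0.92201864 + 0.39753364·0.38714550) = 100.440087
y = r_b·(sin φ − φ·cos φ) = 93.352573·(0.38714550 − 0.39753364·0.92201864) = 1.924190

x=100.440087 y=1.924190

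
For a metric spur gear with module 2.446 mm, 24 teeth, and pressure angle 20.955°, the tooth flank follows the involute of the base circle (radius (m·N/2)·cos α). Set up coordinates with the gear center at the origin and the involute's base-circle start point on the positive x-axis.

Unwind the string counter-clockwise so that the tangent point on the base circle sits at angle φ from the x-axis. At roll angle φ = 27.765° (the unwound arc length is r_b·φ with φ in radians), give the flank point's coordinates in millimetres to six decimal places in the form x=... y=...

pitch radius r_p = m·N/2 = 2.446·24/2 = 29.352000
base radius r_b = r_p·cos α = 29.352000·cos 20.955° = 27.410706
roll angle φ = 27.765° = 0.48459067 rad
x = r_b·(cos φ + φ·sin φ) = 27.410706·(0.88486571 + 0.48459067·0.46584619) = 30.442616
y = r_b·(sin φ − φ·cos φ) = 27.410706·(0.46584619 − 0.48459067·0.88486571) = 1.015526

x=30.442616 y=1.015526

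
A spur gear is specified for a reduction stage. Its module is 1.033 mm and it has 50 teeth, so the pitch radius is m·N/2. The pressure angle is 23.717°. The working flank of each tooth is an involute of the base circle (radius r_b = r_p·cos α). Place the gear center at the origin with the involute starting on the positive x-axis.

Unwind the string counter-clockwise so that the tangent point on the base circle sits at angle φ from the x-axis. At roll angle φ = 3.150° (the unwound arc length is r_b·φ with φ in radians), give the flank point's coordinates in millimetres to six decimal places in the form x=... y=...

x=23.679611 y=0.001309

pitch radius r_p = m·N/2 = 1.033·50/2 = 25.825000
base radius r_b = r_p·cos α = 25.825000·cos 23.717° = 23.643906
roll angle φ = 3.150° = 0.05497787 rad
x = r_b·(cos φ + φ·sin φ) = 23.643906·(0.99848910 + 0.05497787·0.05495018) = 23.679611
y = r_b·(sin φ − φ·cos φ) = 23.643906·(0.05495018 − 0.05497787·0.99848910) = 0.001309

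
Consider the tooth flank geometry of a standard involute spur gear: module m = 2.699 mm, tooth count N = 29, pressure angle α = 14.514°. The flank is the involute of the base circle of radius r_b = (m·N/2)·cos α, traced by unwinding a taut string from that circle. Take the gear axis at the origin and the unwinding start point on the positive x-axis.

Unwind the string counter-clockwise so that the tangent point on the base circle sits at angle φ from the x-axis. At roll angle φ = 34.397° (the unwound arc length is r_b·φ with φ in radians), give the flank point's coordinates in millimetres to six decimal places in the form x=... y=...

x=44.110925 y=2.635262

pitch radius r_p = m·N/2 = 2.699·29/2 = 39.135500
base radius r_b = r_p·cos α = 39.135500·cos 14.514° = 37.886547
roll angle φ = 34.397° = 0.60034090 rad
x = r_b·(cos φ + φ·sin φ) = 37.886547·(0.82514308 + 0.60034090·0.56492380) = 44.110925
y = r_b·(sin φ − φ·cos φ) = 37.886547·(0.56492380 − 0.60034090·0.82514308) = 2.635262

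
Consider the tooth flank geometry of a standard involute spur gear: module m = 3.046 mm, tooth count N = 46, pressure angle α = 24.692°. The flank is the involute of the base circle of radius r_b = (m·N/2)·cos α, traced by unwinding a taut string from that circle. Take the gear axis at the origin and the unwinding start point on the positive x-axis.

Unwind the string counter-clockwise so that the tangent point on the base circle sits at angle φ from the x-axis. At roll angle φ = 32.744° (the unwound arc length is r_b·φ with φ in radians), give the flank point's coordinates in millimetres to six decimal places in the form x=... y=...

pitch radius r_p = m·N/2 = 3.046·46/2 = 70.058000
base radius r_b = r_p·cos α = 70.058000·cos 24.692° = 63.652353
roll angle φ = 32.744° = 0.57149061 rad
x = r_b·(cos φ + φ·sin φ) = 63.652353·(0.84109566 + 0.57149061·0.54088640) = 73.213392
y = r_b·(sin φ − φ·cos φ) = 63.652353·(0.54088640 − 0.57149061·0.84109566) = 3.832389

x=73.213392 y=3.832389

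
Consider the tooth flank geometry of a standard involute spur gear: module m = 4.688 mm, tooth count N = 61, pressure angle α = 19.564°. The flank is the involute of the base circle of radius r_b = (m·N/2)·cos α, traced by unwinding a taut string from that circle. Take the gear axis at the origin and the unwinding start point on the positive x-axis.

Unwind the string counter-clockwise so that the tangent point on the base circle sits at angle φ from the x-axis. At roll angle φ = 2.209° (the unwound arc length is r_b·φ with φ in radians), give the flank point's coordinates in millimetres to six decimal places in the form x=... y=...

pitch radius r_p = m·N/2 = 4.688·61/2 = 142.984000
base radius r_b = r_p·cos α = 142.984000·cos 19.564° = 134.729253
roll angle φ = 2.209° = 0.03855432 rad
x = r_b·(cos φ + φ·sin φ) = 134.729253·(0.99925687 + 0.03855432·0.03854477) = 134.829349
y = r_b·(sin φ − φ·cos φ) = 134.729253·(0.03854477 − 0.03855432·0.99925687) = 0.002573

x=134.829349 y=0.002573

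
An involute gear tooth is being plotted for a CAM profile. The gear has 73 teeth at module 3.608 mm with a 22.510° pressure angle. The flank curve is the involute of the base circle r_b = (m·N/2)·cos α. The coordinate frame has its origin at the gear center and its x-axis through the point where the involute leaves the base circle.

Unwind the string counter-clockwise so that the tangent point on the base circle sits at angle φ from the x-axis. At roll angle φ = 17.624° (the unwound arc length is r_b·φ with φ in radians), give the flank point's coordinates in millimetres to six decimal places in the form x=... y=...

x=127.278741 y=1.169103

pitch radius r_p = m·N/2 = 3.608·73/2 = 131.692000
base radius r_b = r_p·cos α = 131.692000·cos 22.510° = 121.658746
roll angle φ = 17.624° = 0.30759683 rad
x = r_b·(cos φ + φ·sin φ) = 121.658746·(0.95306393 + 0.30759683·0.30276914) = 127.278741
y = r_b·(sin φ − φ·cos φ) = 121.658746·(0.30276914 − 0.30759683·0.95306393) = 1.169103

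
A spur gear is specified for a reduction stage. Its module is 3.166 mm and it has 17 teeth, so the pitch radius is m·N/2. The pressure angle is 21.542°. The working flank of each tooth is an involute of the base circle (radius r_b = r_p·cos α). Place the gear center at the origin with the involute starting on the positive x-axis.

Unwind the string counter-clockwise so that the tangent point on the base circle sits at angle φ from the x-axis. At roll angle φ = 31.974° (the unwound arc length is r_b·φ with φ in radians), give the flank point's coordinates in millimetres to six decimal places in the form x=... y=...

pitch radius r_p = m·N/2 = 3.166·17/2 = 26.911000
base radius r_b = r_p·cos α = 26.911000·cos 21.542° = 25.031231
roll angle φ = 31.974° = 0.55805158 rad
x = r_b·(cos φ + φ·sin φ) = 25.031231·(0.84828848 + 0.55805158·0.52953438) = 28.630621
y = r_b·(sin φ − φ·cos φ) = 25.031231·(0.52953438 − 0.55805158·0.84828848) = 1.405395

x=28.630621 y=1.405395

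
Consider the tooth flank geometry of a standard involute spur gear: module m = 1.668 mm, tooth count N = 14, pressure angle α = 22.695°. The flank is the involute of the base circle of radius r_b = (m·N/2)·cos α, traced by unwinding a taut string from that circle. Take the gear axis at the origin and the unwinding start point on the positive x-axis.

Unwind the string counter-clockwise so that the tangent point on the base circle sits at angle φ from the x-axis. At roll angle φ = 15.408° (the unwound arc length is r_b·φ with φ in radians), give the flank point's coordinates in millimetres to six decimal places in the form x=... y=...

x=11.154438 y=0.069327

pitch radius r_p = m·N/2 = 1.668·14/2 = 11.676000
base radius r_b = r_p·cos α = 11.676000·cos 22.695° = 10.771948
roll angle φ = 15.408° = 0.26892033 rad
x = r_b·(cos φ + φ·sin φ) = 10.771948·(0.96405832 + 0.26892033·0.26569073) = 11.154438
y = r_b·(sin φ − φ·cos φ) = 10.771948·(0.26569073 − 0.26892033·0.96405832) = 0.069327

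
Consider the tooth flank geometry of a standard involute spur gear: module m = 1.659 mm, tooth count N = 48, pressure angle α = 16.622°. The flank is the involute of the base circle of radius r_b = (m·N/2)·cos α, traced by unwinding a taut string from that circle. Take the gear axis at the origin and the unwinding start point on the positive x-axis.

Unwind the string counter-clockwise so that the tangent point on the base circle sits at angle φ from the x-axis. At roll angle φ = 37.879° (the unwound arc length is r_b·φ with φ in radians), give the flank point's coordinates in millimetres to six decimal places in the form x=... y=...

x=45.600657 y=3.516609

pitch radius r_p = m·N/2 = 1.659·48/2 = 39.816000
base radius r_b = r_p·cos α = 39.816000·cos 16.622° = 38.152201
roll angle φ = 37.879° = 0.66111327 rad
x = r_b·(cos φ + φ·sin φ) = 38.152201·(0.78930918 + 0.66111327·0.61399594) = 45.600657
y = r_b·(sin φ − φ·cos φ) = 38.152201·(0.61399594 − 0.66111327·0.78930918) = 3.516609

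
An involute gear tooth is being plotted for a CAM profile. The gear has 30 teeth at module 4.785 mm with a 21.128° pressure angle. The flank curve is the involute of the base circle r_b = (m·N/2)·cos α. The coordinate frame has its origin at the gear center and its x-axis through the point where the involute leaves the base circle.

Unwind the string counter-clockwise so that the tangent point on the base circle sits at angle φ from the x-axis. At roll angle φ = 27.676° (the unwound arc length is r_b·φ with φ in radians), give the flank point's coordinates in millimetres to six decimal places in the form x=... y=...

x=74.310944 y=2.456998

pitch radius r_p = m·N/2 = 4.785·30/2 = 71.775000
base radius r_b = r_p·cos α = 71.775000·cos 21.128° = 66.950105
roll angle φ = 27.676° = 0.48303732 rad
x = r_b·(cos φ + φ·sin φ) = 66.950105·(0.88558826 + 0.48303732·0.46447113) = 74.310944
y = r_b·(sin φ − φ·cos φ) = 66.950105·(0.46447113 − 0.48303732·0.88558826) = 2.456998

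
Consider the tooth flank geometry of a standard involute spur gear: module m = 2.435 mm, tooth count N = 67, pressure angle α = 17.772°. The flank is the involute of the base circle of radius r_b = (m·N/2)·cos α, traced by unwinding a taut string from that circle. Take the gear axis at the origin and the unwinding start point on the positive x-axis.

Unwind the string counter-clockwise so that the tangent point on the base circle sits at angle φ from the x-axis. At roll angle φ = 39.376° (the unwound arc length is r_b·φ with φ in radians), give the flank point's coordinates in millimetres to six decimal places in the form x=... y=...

x=93.914014 y=8.014222

pitch radius r_p = m·N/2 = 2.435·67/2 = 81.572500
base radius r_b = r_p·cos α = 81.572500·cos 17.772° = 77.679752
roll angle φ = 39.376° = 0.68724085 rad
x = r_b·(cos φ + φ·sin φ) = 77.679752·(0.77299938 + 0.68724085·0.63440678) = 93.914014
y = r_b·(sin φ − φ·cos φ) = 77.679752·(0.63440678 − 0.68724085·0.77299938) = 8.014222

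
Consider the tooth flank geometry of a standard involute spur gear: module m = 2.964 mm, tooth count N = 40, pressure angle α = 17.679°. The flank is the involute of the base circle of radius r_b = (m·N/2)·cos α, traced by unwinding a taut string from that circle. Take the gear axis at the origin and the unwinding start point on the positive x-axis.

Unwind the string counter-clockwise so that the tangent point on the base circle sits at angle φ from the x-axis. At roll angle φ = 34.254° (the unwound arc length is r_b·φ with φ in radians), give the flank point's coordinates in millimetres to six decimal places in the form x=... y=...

pitch radius r_p = m·N/2 = 2.964·40/2 = 59.280000
base radius r_b = r_p·cos α = 59.280000·cos 17.679° = 56.480375
roll angle φ = 34.254° = 0.59784508 rad
x = r_b·(cos φ + φ·sin φ) = 56.480375·(0.82655046 + 0.59784508·0.56286263) = 65.689788
y = r_b·(sin φ − φ·cos φ) = 56.480375·(0.56286263 − 0.59784508·0.82655046) = 3.880965

x=65.689788 y=3.880965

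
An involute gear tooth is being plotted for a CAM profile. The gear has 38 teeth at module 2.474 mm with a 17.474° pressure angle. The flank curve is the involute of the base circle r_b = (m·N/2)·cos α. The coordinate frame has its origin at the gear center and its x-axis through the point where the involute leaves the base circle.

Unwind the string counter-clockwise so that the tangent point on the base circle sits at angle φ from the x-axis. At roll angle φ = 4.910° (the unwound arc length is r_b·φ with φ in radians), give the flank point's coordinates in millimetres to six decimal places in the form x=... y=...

pitch radius r_p = m·N/2 = 2.474·38/2 = 47.006000
base radius r_b = r_p·cos α = 47.006000·cos 17.474° = 44.836829
roll angle φ = 4.910° = 0.08569567 rad
x = r_b·(cos φ + φ·sin φ) = 44.836829·(0.99633037 + 0.08569567·0.08559082) = 45.001162
y = r_b·(sin φ − φ·cos φ) = 44.836829·(0.08559082 − 0.08569567·0.99633037) = 0.009399

x=45.001162 y=0.009399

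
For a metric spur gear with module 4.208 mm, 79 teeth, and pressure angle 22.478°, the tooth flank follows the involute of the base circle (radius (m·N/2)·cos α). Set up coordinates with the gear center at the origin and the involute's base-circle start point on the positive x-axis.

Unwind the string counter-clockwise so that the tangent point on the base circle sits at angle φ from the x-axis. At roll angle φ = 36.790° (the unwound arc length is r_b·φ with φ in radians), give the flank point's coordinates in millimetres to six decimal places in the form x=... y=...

x=182.060601 y=13.003032

pitch radius r_p = m·N/2 = 4.208·79/2 = 166.216000
base radius r_b = r_p·cos α = 166.216000·cos 22.478° = 153.587973
roll angle φ = 36.790° = 0.64210663 rad
x = r_b·(cos φ + φ·sin φ) = 153.587973·(0.80083591 + 0.64210663·0.59888384) = 182.060601
y = r_b·(sin φ − φ·cos φ) = 153.587973·(0.59888384 − 0.64210663·0.80083591) = 13.003032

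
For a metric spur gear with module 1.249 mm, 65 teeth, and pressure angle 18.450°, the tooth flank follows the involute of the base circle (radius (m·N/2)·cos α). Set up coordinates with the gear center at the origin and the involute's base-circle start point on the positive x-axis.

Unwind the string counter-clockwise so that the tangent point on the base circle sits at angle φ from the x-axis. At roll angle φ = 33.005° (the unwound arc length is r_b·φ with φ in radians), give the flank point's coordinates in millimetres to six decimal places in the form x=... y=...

x=44.374464 y=2.373006

pitch radius r_p = m·N/2 = 1.249·65/2 = 40.592500
base radius r_b = r_p·cos α = 40.592500·cos 18.450° = 38.506053
roll angle φ = 33.005° = 0.57604592 rad
x = r_b·(cos φ + φ·sin φ) = 38.506053·(0.83862304 + 0.57604592·0.54471222) = 44.374464
y = r_b·(sin φ − φ·cos φ) = 38.506053·(0.54471222 − 0.57604592·0.83862304) = 2.373006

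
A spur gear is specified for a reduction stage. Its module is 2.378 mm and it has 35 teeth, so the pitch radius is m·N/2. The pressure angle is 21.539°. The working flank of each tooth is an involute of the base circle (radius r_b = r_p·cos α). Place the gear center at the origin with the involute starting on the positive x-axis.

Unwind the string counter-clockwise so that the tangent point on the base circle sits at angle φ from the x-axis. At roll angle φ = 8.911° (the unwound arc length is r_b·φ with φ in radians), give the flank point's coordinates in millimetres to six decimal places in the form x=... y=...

pitch radius r_p = m·N/2 = 2.378·35/2 = 41.615000
base radius r_b = r_p·cos α = 41.615000·cos 21.539° = 38.708936
roll angle φ = 8.911° = 0.15552629 rad
x = r_b·(cos φ + φ·sin φ) = 38.708936·(0.98793015 + 0.15552629·0.15490006) = 39.174263
y = r_b·(sin φ − φ·cos φ) = 38.708936·(0.15490006 − 0.15552629·0.98793015) = 0.048423

x=39.174263 y=0.048423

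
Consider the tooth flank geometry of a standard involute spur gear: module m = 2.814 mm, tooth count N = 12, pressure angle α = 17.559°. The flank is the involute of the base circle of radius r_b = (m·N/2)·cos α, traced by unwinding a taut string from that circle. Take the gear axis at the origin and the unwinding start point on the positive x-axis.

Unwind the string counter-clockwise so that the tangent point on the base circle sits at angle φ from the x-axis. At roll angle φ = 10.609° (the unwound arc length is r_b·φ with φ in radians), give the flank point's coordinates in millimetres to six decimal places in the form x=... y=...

pitch radius r_p = m·N/2 = 2.814·12/2 = 16.884000
base radius r_b = r_p·cos α = 16.884000·cos 17.559° = 16.097320
roll angle φ = 10.609° = 0.18516198 rad
x = r_b·(cos φ + φ·sin φ) = 16.097320·(0.98290644 + 0.18516198·0.18410575) = 16.370908
y = r_b·(sin φ − φ·cos φ) = 16.097320·(0.18410575 − 0.18516198·0.98290644) = 0.033947

x=16.370908 y=0.033947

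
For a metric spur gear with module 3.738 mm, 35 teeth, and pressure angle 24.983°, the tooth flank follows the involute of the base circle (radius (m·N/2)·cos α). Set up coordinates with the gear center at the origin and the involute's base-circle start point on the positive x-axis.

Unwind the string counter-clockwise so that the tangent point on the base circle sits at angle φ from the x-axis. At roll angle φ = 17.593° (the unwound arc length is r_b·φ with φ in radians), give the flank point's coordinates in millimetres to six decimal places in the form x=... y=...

x=62.024013 y=0.566818

pitch radius r_p = m·N/2 = 3.738·35/2 = 65.415000
base radius r_b = r_p·cos α = 65.415000·cos 24.983° = 59.294324
roll angle φ = 17.593° = 0.30705578 rad
x = r_b·(cos φ + φ·sin φ) = 59.294324·(0.95322760 + 0.30705578·0.30225343) = 62.024013
y = r_b·(sin φ − φ·cos φ) = 59.294324·(0.30225343 − 0.30705578·0.95322760) = 0.566818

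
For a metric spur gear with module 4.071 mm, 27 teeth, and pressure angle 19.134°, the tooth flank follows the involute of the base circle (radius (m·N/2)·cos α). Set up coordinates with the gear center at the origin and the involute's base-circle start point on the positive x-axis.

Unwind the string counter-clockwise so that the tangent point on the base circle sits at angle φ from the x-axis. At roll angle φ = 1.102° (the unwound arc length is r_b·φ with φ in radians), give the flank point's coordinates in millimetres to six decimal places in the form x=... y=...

pitch radius r_p = m·N/2 = 4.071·27/2 = 54.958500
base radius r_b = r_p·cos α = 54.958500·cos 19.134° = 51.922294
roll angle φ = 1.102° = 0.01923353 rad
x = r_b·(cos φ + φ·sin φ) = 51.922294·(0.99981504 + 0.01923353·0.01923234) = 51.931897
y = r_b·(sin φ − φ·cos φ) = 51.922294·(0.01923234 − 0.01923353·0.99981504) = 0.000123

x=51.931897 y=0.000123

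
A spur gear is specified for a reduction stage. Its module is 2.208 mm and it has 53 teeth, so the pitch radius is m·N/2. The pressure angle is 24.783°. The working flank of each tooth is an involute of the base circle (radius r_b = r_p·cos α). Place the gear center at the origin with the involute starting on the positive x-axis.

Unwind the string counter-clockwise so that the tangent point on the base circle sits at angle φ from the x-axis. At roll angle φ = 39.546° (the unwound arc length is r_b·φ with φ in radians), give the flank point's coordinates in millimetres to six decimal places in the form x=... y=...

pitch radius r_p = m·N/2 = 2.208·53/2 = 58.512000
base radius r_b = r_p·cos α = 58.512000·cos 24.783° = 53.123156
roll angle φ = 39.546° = 0.69020791 rad
x = r_b·(cos φ + φ·sin φ) = 53.123156·(0.77111366 + 0.69020791·0.63669752) = 64.309156
y = r_b·(sin φ − φ·cos φ) = 53.123156·(0.63669752 − 0.69020791·0.77111366) = 5.549711

x=64.309156 y=5.549711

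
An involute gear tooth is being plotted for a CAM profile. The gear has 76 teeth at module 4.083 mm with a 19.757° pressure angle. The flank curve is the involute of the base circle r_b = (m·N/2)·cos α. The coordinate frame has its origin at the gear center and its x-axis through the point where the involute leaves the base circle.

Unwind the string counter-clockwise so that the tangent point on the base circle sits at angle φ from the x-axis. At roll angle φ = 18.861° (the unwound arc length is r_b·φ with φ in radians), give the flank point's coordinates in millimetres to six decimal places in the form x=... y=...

pitch radius r_p = m·N/2 = 4.083·76/2 = 155.154000
base radius r_b = r_p·cos α = 155.154000·cos 19.757° = 146.020817
roll angle φ = 18.861° = 0.32918655 rad
x = r_b·(cos φ + φ·sin φ) = 146.020817·(0.94630562 + 0.32918655·0.32327336) = 153.719453
y = r_b·(sin φ − φ·cos φ) = 146.020817·(0.32327336 − 0.32918655·0.94630562) = 1.717538

x=153.719453 y=1.717538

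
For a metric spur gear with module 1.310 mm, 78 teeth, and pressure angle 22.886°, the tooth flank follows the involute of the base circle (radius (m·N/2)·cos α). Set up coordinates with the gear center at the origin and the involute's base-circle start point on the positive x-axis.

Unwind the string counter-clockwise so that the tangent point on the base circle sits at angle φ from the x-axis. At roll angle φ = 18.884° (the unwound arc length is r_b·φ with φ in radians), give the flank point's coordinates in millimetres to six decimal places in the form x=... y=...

pitch radius r_p = m·N/2 = 1.310·78/2 = 51.090000
base radius r_b = r_p·cos α = 51.090000·cos 22.886° = 47.068219
roll angle φ = 18.884° = 0.32958798 rad
x = r_b·(cos φ + φ·sin φ) = 47.068219·(0.94617578 + 0.32958798·0.32365321) = 49.555679
y = r_b·(sin φ − φ·cos φ) = 47.068219·(0.32365321 − 0.32958798·0.94617578) = 0.555643

x=49.555679 y=0.555643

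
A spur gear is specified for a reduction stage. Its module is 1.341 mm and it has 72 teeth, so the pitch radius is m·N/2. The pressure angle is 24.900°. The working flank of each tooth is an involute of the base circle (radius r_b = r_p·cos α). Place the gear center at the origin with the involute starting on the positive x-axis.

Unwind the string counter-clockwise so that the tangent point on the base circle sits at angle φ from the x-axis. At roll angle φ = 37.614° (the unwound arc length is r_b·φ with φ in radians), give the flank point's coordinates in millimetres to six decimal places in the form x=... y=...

pitch radius r_p = m·N/2 = 1.341·72/2 = 48.276000
base radius r_b = r_p·cos α = 48.276000·cos 24.900° = 43.788457
roll angle φ = 37.614° = 0.65648814 rad
x = r_b·(cos φ + φ·sin φ) = 43.788457·(0.79214053 + 0.65648814·0.61033874) = 52.231777
y = r_b·(sin φ − φ·cos φ) = 43.788457·(0.61033874 − 0.65648814·0.79214053) = 3.954442

x=52.231777 y=3.954442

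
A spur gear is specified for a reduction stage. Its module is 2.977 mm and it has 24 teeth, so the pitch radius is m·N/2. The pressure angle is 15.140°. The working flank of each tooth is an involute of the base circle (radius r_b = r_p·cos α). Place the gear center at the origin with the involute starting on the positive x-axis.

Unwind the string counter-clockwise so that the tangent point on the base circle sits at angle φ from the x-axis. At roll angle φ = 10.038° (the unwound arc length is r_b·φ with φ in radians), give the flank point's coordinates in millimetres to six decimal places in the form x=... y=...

pitch radius r_p = m·N/2 = 2.977·24/2 = 35.724000
base radius r_b = r_p·cos α = 35.724000·cos 15.140° = 34.484039
roll angle φ = 10.038° = 0.17519615 rad
x = r_b·(cos φ + φ·sin φ) = 34.484039·(0.98469237 + 0.17519615·0.17430129) = 35.009206
y = r_b·(sin φ − φ·cos φ) = 34.484039·(0.17430129 − 0.17519615·0.98469237) = 0.061622

x=35.009206 y=0.061622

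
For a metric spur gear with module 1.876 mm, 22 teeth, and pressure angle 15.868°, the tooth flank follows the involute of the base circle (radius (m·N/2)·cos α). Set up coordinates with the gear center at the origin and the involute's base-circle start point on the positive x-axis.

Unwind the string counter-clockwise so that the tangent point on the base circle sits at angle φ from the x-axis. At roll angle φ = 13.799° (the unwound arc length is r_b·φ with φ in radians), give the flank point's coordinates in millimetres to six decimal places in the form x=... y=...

x=20.416996 y=0.091894

pitch radius r_p = m·N/2 = 1.876·22/2 = 20.636000
base radius r_b = r_p·cos α = 20.636000·cos 15.868° = 19.849648
roll angle φ = 13.799° = 0.24083798 rad
x = r_b·(cos φ + φ·sin φ) = 19.849648·(0.97113844 + 0.24083798·0.23851651) = 20.416996
y = r_b·(sin φ − φ·cos φ) = 19.849648·(0.23851651 − 0.24083798·0.97113844) = 0.091894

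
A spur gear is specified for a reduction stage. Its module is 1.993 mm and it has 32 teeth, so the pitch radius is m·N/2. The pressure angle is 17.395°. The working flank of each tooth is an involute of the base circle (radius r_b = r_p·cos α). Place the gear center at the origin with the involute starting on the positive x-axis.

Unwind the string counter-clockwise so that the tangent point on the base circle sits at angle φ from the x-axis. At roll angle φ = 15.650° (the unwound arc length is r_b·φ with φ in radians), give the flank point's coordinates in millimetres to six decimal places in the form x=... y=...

x=31.543705 y=0.205167

pitch radius r_p = m·N/2 = 1.993·32/2 = 31.888000
base radius r_b = r_p·cos α = 31.888000·cos 17.395° = 30.429648
roll angle φ = 15.650° = 0.27314403 rad
x = r_b·(cos φ + φ·sin φ) = 30.429648·(0.96292752 + 0.27314403·0.26976024) = 31.543705
y = r_b·(sin φ − φ·cos φ) = 30.429648·(0.26976024 − 0.27314403·0.96292752) = 0.205167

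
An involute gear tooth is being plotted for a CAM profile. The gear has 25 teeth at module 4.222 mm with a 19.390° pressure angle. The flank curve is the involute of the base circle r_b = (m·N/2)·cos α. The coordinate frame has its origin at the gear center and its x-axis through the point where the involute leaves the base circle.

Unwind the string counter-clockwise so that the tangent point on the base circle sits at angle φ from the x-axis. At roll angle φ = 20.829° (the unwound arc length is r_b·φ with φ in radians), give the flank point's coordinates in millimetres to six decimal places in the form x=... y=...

x=52.963253 y=0.786747

pitch radius r_p = m·N/2 = 4.222·25/2 = 52.775000
base radius r_b = r_p·cos α = 52.775000·cos 19.390° = 49.781635
roll angle φ = 20.829° = 0.36353463 rad
x = r_b·(cos φ + φ·sin φ) = 49.781635·(0.93464582 + 0.36353463·0.35558007) = 52.963253
y = r_b·(sin φ − φ·cos φ) = 49.781635·(0.35558007 − 0.36353463·0.93464582) = 0.786747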